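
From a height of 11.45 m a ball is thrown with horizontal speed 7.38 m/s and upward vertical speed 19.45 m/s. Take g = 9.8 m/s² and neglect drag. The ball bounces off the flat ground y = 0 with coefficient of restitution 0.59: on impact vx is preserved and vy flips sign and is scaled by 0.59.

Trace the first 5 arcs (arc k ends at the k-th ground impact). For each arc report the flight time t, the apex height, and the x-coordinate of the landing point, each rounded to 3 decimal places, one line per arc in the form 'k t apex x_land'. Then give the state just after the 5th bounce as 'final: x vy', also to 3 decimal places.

Arc 1: start y=11.450, vy=19.450 → t=4.490, apex=30.751, x_land=33.135, impact vy=-24.550
  bounce: vy ← 0.59·24.550 = 14.485
Arc 2: start y=0.000, vy=14.485 → t=2.956, apex=10.704, x_land=54.951, impact vy=-14.485
  bounce: vy ← 0.59·14.485 = 8.546
Arc 3: start y=0.000, vy=8.546 → t=1.744, apex=3.726, x_land=67.822, impact vy=-8.546
  bounce: vy ← 0.59·8.546 = 5.042
Arc 4: start y=0.000, vy=5.042 → t=1.029, apex=1.297, x_land=75.416, impact vy=-5.042
  bounce: vy ← 0.59·5.042 = 2.975
Arc 5: start y=0.000, vy=2.975 → t=0.607, apex=0.452, x_land=79.897, impact vy=-2.975
  bounce: vy ← 0.59·2.975 = 1.755

1 4.490 30.751 33.135
2 2.956 10.704 54.951
3 1.744 3.726 67.822
4 1.029 1.297 75.416
5 0.607 0.452 79.897
final: 79.897 1.755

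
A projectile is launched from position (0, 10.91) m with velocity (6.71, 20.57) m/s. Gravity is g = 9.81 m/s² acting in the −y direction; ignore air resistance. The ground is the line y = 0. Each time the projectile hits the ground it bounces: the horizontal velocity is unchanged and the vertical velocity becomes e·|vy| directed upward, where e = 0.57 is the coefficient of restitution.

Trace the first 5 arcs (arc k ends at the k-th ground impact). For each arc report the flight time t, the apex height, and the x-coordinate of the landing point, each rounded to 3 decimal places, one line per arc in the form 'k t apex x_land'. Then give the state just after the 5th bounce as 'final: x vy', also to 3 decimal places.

1 4.670 32.476 31.335
2 2.933 10.551 51.018
3 1.672 3.428 62.238
4 0.953 1.114 68.633
5 0.543 0.362 72.278
final: 72.278 1.519

Arc 1: start y=10.910, vy=20.570 → t=4.670, apex=32.476, x_land=31.335, impact vy=-25.242
  bounce: vy ← 0.57·25.242 = 14.388
Arc 2: start y=0.000, vy=14.388 → t=2.933, apex=10.551, x_land=51.018, impact vy=-14.388
  bounce: vy ← 0.57·14.388 = 8.201
Arc 3: start y=0.000, vy=8.201 → t=1.672, apex=3.428, x_land=62.238, impact vy=-8.201
  bounce: vy ← 0.57·8.201 = 4.675
Arc 4: start y=0.000, vy=4.675 → t=0.953, apex=1.114, x_land=68.633, impact vy=-4.675
  bounce: vy ← 0.57·4.675 = 2.665
Arc 5: start y=0.000, vy=2.665 → t=0.543, apex=0.362, x_land=72.278, impact vy=-2.665
  bounce: vy ← 0.57·2.665 = 1.519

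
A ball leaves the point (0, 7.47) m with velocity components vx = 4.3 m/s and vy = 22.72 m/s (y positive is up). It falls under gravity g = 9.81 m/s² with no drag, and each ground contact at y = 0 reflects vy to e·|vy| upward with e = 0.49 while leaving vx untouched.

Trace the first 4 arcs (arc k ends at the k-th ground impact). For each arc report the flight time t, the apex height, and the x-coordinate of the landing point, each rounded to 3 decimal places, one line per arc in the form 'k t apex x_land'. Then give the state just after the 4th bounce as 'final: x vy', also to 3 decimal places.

1 4.940 33.780 21.243
2 2.572 8.111 32.302
3 1.260 1.947 37.721
4 0.617 0.468 40.376
final: 40.376 1.484

Arc 1: start y=7.470, vy=22.720 → t=4.940, apex=33.780, x_land=21.243, impact vy=-25.744
  bounce: vy ← 0.49·25.744 = 12.615
Arc 2: start y=0.000, vy=12.615 → t=2.572, apex=8.111, x_land=32.302, impact vy=-12.615
  bounce: vy ← 0.49·12.615 = 6.181
Arc 3: start y=0.000, vy=6.181 → t=1.260, apex=1.947, x_land=37.721, impact vy=-6.181
  bounce: vy ← 0.49·6.181 = 3.029
Arc 4: start y=0.000, vy=3.029 → t=0.617, apex=0.468, x_land=40.376, impact vy=-3.029
  bounce: vy ← 0.49·3.029 = 1.484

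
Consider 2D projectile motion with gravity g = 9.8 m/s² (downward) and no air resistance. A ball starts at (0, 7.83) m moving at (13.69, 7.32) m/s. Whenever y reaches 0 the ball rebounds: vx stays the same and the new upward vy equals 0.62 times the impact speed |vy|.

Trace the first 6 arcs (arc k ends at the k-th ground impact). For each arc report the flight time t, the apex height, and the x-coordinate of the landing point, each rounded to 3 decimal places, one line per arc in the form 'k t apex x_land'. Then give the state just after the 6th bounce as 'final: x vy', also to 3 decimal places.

Arc 1: start y=7.830, vy=7.320 → t=2.215, apex=10.564, x_land=30.326, impact vy=-14.389
  bounce: vy ← 0.62·14.389 = 8.921
Arc 2: start y=0.000, vy=8.921 → t=1.821, apex=4.061, x_land=55.252, impact vy=-8.921
  bounce: vy ← 0.62·8.921 = 5.531
Arc 3: start y=0.000, vy=5.531 → t=1.129, apex=1.561, x_land=70.705, impact vy=-5.531
  bounce: vy ← 0.62·5.531 = 3.429
Arc 4: start y=0.000, vy=3.429 → t=0.700, apex=0.600, x_land=80.286, impact vy=-3.429
  bounce: vy ← 0.62·3.429 = 2.126
Arc 5: start y=0.000, vy=2.126 → t=0.434, apex=0.231, x_land=86.227, impact vy=-2.126
  bounce: vy ← 0.62·2.126 = 1.318
Arc 6: start y=0.000, vy=1.318 → t=0.269, apex=0.089, x_land=89.910, impact vy=-1.318
  bounce: vy ← 0.62·1.318 = 0.817

1 2.215 10.564 30.326
2 1.821 4.061 55.252
3 1.129 1.561 70.705
4 0.700 0.600 80.286
5 0.434 0.231 86.227
6 0.269 0.089 89.910
final: 89.910 0.817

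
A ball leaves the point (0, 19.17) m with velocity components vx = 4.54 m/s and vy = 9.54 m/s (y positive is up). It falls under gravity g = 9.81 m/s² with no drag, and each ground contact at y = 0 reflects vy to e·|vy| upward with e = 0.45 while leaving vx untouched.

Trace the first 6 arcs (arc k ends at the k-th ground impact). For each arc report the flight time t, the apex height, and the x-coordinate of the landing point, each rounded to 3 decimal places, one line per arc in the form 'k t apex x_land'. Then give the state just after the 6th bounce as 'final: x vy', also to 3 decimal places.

1 3.176 23.809 14.417
2 1.983 4.821 23.420
3 0.892 0.976 27.471
4 0.402 0.198 29.294
5 0.181 0.040 30.114
6 0.081 0.008 30.483
final: 30.483 0.179

Arc 1: start y=19.170, vy=9.540 → t=3.176, apex=23.809, x_land=14.417, impact vy=-21.613
  bounce: vy ← 0.45·21.613 = 9.726
Arc 2: start y=0.000, vy=9.726 → t=1.983, apex=4.821, x_land=23.420, impact vy=-9.726
  bounce: vy ← 0.45·9.726 = 4.377
Arc 3: start y=0.000, vy=4.377 → t=0.892, apex=0.976, x_land=27.471, impact vy=-4.377
  bounce: vy ← 0.45·4.377 = 1.969
Arc 4: start y=0.000, vy=1.969 → t=0.402, apex=0.198, x_land=29.294, impact vy=-1.969
  bounce: vy ← 0.45·1.969 = 0.886
Arc 5: start y=0.000, vy=0.886 → t=0.181, apex=0.040, x_land=30.114, impact vy=-0.886
  bounce: vy ← 0.45·0.886 = 0.399
Arc 6: start y=0.000, vy=0.399 → t=0.081, apex=0.008, x_land=30.483, impact vy=-0.399
  bounce: vy ← 0.45·0.399 = 0.179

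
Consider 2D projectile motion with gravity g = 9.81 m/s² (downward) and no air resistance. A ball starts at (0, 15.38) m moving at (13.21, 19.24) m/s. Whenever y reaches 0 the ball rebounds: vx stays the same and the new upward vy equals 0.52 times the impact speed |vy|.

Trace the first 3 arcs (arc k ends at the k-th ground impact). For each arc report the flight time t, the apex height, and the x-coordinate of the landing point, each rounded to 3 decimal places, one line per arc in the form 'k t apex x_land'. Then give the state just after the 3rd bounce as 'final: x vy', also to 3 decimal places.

1 4.604 34.247 60.814
2 2.748 9.260 97.116
3 1.429 2.504 115.993
final: 115.993 3.645

Arc 1: start y=15.380, vy=19.240 → t=4.604, apex=34.247, x_land=60.814, impact vy=-25.922
  bounce: vy ← 0.52·25.922 = 13.479
Arc 2: start y=0.000, vy=13.479 → t=2.748, apex=9.260, x_land=97.116, impact vy=-13.479
  bounce: vy ← 0.52·13.479 = 7.009
Arc 3: start y=0.000, vy=7.009 → t=1.429, apex=2.504, x_land=115.993, impact vy=-7.009
  bounce: vy ← 0.52·7.009 = 3.645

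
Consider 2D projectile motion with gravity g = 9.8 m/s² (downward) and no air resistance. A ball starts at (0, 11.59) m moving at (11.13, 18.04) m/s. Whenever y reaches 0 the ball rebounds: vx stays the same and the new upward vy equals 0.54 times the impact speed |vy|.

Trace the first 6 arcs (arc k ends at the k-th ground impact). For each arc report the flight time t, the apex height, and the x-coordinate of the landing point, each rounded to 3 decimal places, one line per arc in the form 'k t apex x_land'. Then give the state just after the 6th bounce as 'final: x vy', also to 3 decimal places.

1 4.240 28.194 47.186
2 2.591 8.221 76.020
3 1.399 2.397 91.590
4 0.755 0.699 99.998
5 0.408 0.204 104.538
6 0.220 0.059 106.990
final: 106.990 0.583

Arc 1: start y=11.590, vy=18.040 → t=4.240, apex=28.194, x_land=47.186, impact vy=-23.508
  bounce: vy ← 0.54·23.508 = 12.694
Arc 2: start y=0.000, vy=12.694 → t=2.591, apex=8.221, x_land=76.020, impact vy=-12.694
  bounce: vy ← 0.54·12.694 = 6.855
Arc 3: start y=0.000, vy=6.855 → t=1.399, apex=2.397, x_land=91.590, impact vy=-6.855
  bounce: vy ← 0.54·6.855 = 3.702
Arc 4: start y=0.000, vy=3.702 → t=0.755, apex=0.699, x_land=99.998, impact vy=-3.702
  bounce: vy ← 0.54·3.702 = 1.999
Arc 5: start y=0.000, vy=1.999 → t=0.408, apex=0.204, x_land=104.538, impact vy=-1.999
  bounce: vy ← 0.54·1.999 = 1.079
Arc 6: start y=0.000, vy=1.079 → t=0.220, apex=0.059, x_land=106.990, impact vy=-1.079
  bounce: vy ← 0.54·1.079 = 0.583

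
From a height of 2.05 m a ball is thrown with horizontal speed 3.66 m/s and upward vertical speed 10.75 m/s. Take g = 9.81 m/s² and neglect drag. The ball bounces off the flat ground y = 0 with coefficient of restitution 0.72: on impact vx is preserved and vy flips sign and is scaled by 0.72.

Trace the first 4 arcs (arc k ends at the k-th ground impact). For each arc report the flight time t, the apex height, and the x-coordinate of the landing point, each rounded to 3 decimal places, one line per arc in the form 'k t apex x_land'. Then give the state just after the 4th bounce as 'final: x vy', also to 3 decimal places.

Arc 1: start y=2.050, vy=10.750 → t=2.368, apex=7.940, x_land=8.667, impact vy=-12.481
  bounce: vy ← 0.72·12.481 = 8.987
Arc 2: start y=0.000, vy=8.987 → t=1.832, apex=4.116, x_land=15.373, impact vy=-8.987
  bounce: vy ← 0.72·8.987 = 6.470
Arc 3: start y=0.000, vy=6.470 → t=1.319, apex=2.134, x_land=20.201, impact vy=-6.470
  bounce: vy ← 0.72·6.470 = 4.659
Arc 4: start y=0.000, vy=4.659 → t=0.950, apex=1.106, x_land=23.677, impact vy=-4.659
  bounce: vy ← 0.72·4.659 = 3.354

1 2.368 7.940 8.667
2 1.832 4.116 15.373
3 1.319 2.134 20.201
4 0.950 1.106 23.677
final: 23.677 3.354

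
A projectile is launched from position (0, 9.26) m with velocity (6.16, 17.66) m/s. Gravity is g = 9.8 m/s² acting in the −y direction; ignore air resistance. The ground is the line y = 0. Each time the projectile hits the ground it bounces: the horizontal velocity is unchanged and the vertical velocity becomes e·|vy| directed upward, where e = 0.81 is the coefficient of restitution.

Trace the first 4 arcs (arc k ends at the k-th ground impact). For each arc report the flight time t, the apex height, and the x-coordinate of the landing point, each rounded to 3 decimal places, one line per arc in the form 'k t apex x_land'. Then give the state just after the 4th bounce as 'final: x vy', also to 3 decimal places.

Arc 1: start y=9.260, vy=17.660 → t=4.069, apex=25.172, x_land=25.062, impact vy=-22.212
  bounce: vy ← 0.81·22.212 = 17.992
Arc 2: start y=0.000, vy=17.992 → t=3.672, apex=16.515, x_land=47.681, impact vy=-17.992
  bounce: vy ← 0.81·17.992 = 14.573
Arc 3: start y=0.000, vy=14.573 → t=2.974, apex=10.836, x_land=66.001, impact vy=-14.573
  bounce: vy ← 0.81·14.573 = 11.804
Arc 4: start y=0.000, vy=11.804 → t=2.409, apex=7.109, x_land=80.841, impact vy=-11.804
  bounce: vy ← 0.81·11.804 = 9.562

1 4.069 25.172 25.062
2 3.672 16.515 47.681
3 2.974 10.836 66.001
4 2.409 7.109 80.841
final: 80.841 9.562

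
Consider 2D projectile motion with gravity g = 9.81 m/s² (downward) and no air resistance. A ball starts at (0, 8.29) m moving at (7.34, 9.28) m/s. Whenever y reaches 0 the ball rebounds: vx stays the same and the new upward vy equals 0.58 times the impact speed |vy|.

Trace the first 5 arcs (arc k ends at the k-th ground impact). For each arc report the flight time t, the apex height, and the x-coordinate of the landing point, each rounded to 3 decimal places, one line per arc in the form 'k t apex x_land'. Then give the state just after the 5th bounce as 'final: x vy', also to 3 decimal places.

Arc 1: start y=8.290, vy=9.280 → t=2.554, apex=12.679, x_land=18.745, impact vy=-15.772
  bounce: vy ← 0.58·15.772 = 9.148
Arc 2: start y=0.000, vy=9.148 → t=1.865, apex=4.265, x_land=32.434, impact vy=-9.148
  bounce: vy ← 0.58·9.148 = 5.306
Arc 3: start y=0.000, vy=5.306 → t=1.082, apex=1.435, x_land=40.374, impact vy=-5.306
  bounce: vy ← 0.58·5.306 = 3.077
Arc 4: start y=0.000, vy=3.077 → t=0.627, apex=0.483, x_land=44.979, impact vy=-3.077
  bounce: vy ← 0.58·3.077 = 1.785
Arc 5: start y=0.000, vy=1.785 → t=0.364, apex=0.162, x_land=47.650, impact vy=-1.785
  bounce: vy ← 0.58·1.785 = 1.035

1 2.554 12.679 18.745
2 1.865 4.265 32.434
3 1.082 1.435 40.374
4 0.627 0.483 44.979
5 0.364 0.162 47.650
final: 47.650 1.035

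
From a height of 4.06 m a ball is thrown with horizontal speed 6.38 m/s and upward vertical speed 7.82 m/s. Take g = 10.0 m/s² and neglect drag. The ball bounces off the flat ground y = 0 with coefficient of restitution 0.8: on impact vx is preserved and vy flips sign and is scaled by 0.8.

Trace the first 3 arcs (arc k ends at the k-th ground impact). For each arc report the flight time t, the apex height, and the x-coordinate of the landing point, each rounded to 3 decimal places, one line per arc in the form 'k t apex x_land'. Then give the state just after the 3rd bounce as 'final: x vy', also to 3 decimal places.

Arc 1: start y=4.060, vy=7.820 → t=1.975, apex=7.118, x_land=12.601, impact vy=-11.931
  bounce: vy ← 0.8·11.931 = 9.545
Arc 2: start y=0.000, vy=9.545 → t=1.909, apex=4.555, x_land=24.781, impact vy=-9.545
  bounce: vy ← 0.8·9.545 = 7.636
Arc 3: start y=0.000, vy=7.636 → t=1.527, apex=2.915, x_land=34.524, impact vy=-7.636
  bounce: vy ← 0.8·7.636 = 6.109

1 1.975 7.118 12.601
2 1.909 4.555 24.781
3 1.527 2.915 34.524
final: 34.524 6.109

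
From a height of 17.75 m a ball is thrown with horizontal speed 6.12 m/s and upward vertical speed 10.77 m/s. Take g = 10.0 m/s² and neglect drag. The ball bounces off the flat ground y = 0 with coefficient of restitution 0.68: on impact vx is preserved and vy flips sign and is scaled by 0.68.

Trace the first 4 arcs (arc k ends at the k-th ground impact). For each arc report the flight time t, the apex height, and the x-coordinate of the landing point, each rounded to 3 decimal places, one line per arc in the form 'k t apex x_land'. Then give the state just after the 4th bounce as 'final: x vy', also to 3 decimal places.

1 3.247 23.550 19.873
2 2.952 10.889 37.936
3 2.007 5.035 50.219
4 1.365 2.328 58.572
final: 58.572 4.640

Arc 1: start y=17.750, vy=10.770 → t=3.247, apex=23.550, x_land=19.873, impact vy=-21.702
  bounce: vy ← 0.68·21.702 = 14.758
Arc 2: start y=0.000, vy=14.758 → t=2.952, apex=10.889, x_land=37.936, impact vy=-14.758
  bounce: vy ← 0.68·14.758 = 10.035
Arc 3: start y=0.000, vy=10.035 → t=2.007, apex=5.035, x_land=50.219, impact vy=-10.035
  bounce: vy ← 0.68·10.035 = 6.824
Arc 4: start y=0.000, vy=6.824 → t=1.365, apex=2.328, x_land=58.572, impact vy=-6.824
  bounce: vy ← 0.68·6.824 = 4.640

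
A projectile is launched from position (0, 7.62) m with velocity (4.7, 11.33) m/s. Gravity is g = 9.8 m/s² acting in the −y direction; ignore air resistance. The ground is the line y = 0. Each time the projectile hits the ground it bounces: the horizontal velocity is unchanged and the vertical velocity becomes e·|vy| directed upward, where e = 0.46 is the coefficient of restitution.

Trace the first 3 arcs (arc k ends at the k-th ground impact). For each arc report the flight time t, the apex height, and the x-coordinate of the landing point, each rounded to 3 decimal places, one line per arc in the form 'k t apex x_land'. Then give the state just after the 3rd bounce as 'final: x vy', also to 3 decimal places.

Arc 1: start y=7.620, vy=11.330 → t=2.857, apex=14.169, x_land=13.426, impact vy=-16.665
  bounce: vy ← 0.46·16.665 = 7.666
Arc 2: start y=0.000, vy=7.666 → t=1.564, apex=2.998, x_land=20.779, impact vy=-7.666
  bounce: vy ← 0.46·7.666 = 3.526
Arc 3: start y=0.000, vy=3.526 → t=0.720, apex=0.634, x_land=24.162, impact vy=-3.526
  bounce: vy ← 0.46·3.526 = 1.622

1 2.857 14.169 13.426
2 1.564 2.998 20.779
3 0.720 0.634 24.162
final: 24.162 1.622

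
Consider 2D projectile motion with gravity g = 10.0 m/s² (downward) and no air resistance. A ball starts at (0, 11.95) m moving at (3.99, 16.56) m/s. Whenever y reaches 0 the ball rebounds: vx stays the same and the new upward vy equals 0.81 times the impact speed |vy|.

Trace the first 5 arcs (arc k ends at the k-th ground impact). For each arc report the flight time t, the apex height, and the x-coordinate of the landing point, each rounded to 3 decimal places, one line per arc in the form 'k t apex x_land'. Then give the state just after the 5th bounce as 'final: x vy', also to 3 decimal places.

Arc 1: start y=11.950, vy=16.560 → t=3.921, apex=25.662, x_land=15.647, impact vy=-22.655
  bounce: vy ← 0.81·22.655 = 18.350
Arc 2: start y=0.000, vy=18.350 → t=3.670, apex=16.837, x_land=30.290, impact vy=-18.350
  bounce: vy ← 0.81·18.350 = 14.864
Arc 3: start y=0.000, vy=14.864 → t=2.973, apex=11.047, x_land=42.151, impact vy=-14.864
  bounce: vy ← 0.81·14.864 = 12.040
Arc 4: start y=0.000, vy=12.040 → t=2.408, apex=7.248, x_land=51.759, impact vy=-12.040
  bounce: vy ← 0.81·12.040 = 9.752
Arc 5: start y=0.000, vy=9.752 → t=1.950, apex=4.755, x_land=59.541, impact vy=-9.752
  bounce: vy ← 0.81·9.752 = 7.899

1 3.921 25.662 15.647
2 3.670 16.837 30.290
3 2.973 11.047 42.151
4 2.408 7.248 51.759
5 1.950 4.755 59.541
final: 59.541 7.899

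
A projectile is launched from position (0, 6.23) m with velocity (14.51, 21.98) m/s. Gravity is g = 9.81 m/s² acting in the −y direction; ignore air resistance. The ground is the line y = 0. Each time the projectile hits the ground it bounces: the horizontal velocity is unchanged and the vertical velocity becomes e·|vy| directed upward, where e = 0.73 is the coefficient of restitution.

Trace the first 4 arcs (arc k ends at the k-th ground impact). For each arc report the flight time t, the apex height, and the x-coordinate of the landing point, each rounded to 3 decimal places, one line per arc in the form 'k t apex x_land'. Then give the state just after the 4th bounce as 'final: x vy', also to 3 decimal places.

1 4.749 30.854 68.902
2 3.662 16.442 122.034
3 2.673 8.762 160.821
4 1.951 4.669 189.135
final: 189.135 6.987

Arc 1: start y=6.230, vy=21.980 → t=4.749, apex=30.854, x_land=68.902, impact vy=-24.604
  bounce: vy ← 0.73·24.604 = 17.961
Arc 2: start y=0.000, vy=17.961 → t=3.662, apex=16.442, x_land=122.034, impact vy=-17.961
  bounce: vy ← 0.73·17.961 = 13.111
Arc 3: start y=0.000, vy=13.111 → t=2.673, apex=8.762, x_land=160.821, impact vy=-13.111
  bounce: vy ← 0.73·13.111 = 9.571
Arc 4: start y=0.000, vy=9.571 → t=1.951, apex=4.669, x_land=189.135, impact vy=-9.571
  bounce: vy ← 0.73·9.571 = 6.987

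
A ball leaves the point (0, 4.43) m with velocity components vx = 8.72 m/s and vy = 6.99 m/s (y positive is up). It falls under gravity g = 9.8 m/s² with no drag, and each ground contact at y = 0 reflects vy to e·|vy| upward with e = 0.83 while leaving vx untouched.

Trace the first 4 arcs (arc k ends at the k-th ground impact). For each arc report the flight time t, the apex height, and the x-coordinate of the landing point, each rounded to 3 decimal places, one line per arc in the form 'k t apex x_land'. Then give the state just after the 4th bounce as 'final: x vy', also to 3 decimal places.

1 1.902 6.923 16.584
2 1.973 4.769 33.790
3 1.638 3.285 48.071
4 1.359 2.263 59.924
final: 59.924 5.528

Arc 1: start y=4.430, vy=6.990 → t=1.902, apex=6.923, x_land=16.584, impact vy=-11.649
  bounce: vy ← 0.83·11.649 = 9.668
Arc 2: start y=0.000, vy=9.668 → t=1.973, apex=4.769, x_land=33.790, impact vy=-9.668
  bounce: vy ← 0.83·9.668 = 8.025
Arc 3: start y=0.000, vy=8.025 → t=1.638, apex=3.285, x_land=48.071, impact vy=-8.025
  bounce: vy ← 0.83·8.025 = 6.660
Arc 4: start y=0.000, vy=6.660 → t=1.359, apex=2.263, x_land=59.924, impact vy=-6.660
  bounce: vy ← 0.83·6.660 = 5.528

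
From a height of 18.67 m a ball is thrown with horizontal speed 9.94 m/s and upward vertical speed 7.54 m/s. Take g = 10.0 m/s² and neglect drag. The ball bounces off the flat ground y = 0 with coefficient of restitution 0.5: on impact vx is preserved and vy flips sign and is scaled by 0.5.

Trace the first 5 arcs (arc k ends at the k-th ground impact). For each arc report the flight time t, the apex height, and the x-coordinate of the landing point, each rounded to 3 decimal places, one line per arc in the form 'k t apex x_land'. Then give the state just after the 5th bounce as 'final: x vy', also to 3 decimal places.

Arc 1: start y=18.670, vy=7.540 → t=2.828, apex=21.513, x_land=28.113, impact vy=-20.743
  bounce: vy ← 0.5·20.743 = 10.371
Arc 2: start y=0.000, vy=10.371 → t=2.074, apex=5.378, x_land=48.731, impact vy=-10.371
  bounce: vy ← 0.5·10.371 = 5.186
Arc 3: start y=0.000, vy=5.186 → t=1.037, apex=1.345, x_land=59.040, impact vy=-5.186
  bounce: vy ← 0.5·5.186 = 2.593
Arc 4: start y=0.000, vy=2.593 → t=0.519, apex=0.336, x_land=64.194, impact vy=-2.593
  bounce: vy ← 0.5·2.593 = 1.296
Arc 5: start y=0.000, vy=1.296 → t=0.259, apex=0.084, x_land=66.772, impact vy=-1.296
  bounce: vy ← 0.5·1.296 = 0.648

1 2.828 21.513 28.113
2 2.074 5.378 48.731
3 1.037 1.345 59.040
4 0.519 0.336 64.194
5 0.259 0.084 66.772
final: 66.772 0.648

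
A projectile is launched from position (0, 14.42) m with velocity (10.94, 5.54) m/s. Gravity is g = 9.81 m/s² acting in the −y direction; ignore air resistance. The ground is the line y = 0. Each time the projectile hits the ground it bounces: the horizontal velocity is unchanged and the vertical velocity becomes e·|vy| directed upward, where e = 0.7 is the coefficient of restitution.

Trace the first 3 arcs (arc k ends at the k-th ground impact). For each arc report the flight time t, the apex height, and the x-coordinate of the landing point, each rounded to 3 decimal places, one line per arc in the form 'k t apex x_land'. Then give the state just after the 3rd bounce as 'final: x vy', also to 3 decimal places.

Arc 1: start y=14.420, vy=5.540 → t=2.370, apex=15.984, x_land=25.927, impact vy=-17.709
  bounce: vy ← 0.7·17.709 = 12.396
Arc 2: start y=0.000, vy=12.396 → t=2.527, apex=7.832, x_land=53.576, impact vy=-12.396
  bounce: vy ← 0.7·12.396 = 8.677
Arc 3: start y=0.000, vy=8.677 → t=1.769, apex=3.838, x_land=72.930, impact vy=-8.677
  bounce: vy ← 0.7·8.677 = 6.074

1 2.370 15.984 25.927
2 2.527 7.832 53.576
3 1.769 3.838 72.930
final: 72.930 6.074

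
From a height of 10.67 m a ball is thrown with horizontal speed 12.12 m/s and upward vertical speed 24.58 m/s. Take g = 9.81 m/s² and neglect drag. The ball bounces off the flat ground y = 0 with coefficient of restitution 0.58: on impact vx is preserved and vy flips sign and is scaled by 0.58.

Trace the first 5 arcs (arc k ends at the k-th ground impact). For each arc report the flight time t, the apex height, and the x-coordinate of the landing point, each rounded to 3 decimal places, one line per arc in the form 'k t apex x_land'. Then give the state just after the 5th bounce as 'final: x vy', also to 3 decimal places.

Arc 1: start y=10.670, vy=24.580 → t=5.413, apex=41.464, x_land=65.607, impact vy=-28.522
  bounce: vy ← 0.58·28.522 = 16.543
Arc 2: start y=0.000, vy=16.543 → t=3.373, apex=13.948, x_land=106.483, impact vy=-16.543
  bounce: vy ← 0.58·16.543 = 9.595
Arc 3: start y=0.000, vy=9.595 → t=1.956, apex=4.692, x_land=130.192, impact vy=-9.595
  bounce: vy ← 0.58·9.595 = 5.565
Arc 4: start y=0.000, vy=5.565 → t=1.135, apex=1.578, x_land=143.943, impact vy=-5.565
  bounce: vy ← 0.58·5.565 = 3.228
Arc 5: start y=0.000, vy=3.228 → t=0.658, apex=0.531, x_land=151.918, impact vy=-3.228
  bounce: vy ← 0.58·3.228 = 1.872

1 5.413 41.464 65.607
2 3.373 13.948 106.483
3 1.956 4.692 130.192
4 1.135 1.578 143.943
5 0.658 0.531 151.918
final: 151.918 1.872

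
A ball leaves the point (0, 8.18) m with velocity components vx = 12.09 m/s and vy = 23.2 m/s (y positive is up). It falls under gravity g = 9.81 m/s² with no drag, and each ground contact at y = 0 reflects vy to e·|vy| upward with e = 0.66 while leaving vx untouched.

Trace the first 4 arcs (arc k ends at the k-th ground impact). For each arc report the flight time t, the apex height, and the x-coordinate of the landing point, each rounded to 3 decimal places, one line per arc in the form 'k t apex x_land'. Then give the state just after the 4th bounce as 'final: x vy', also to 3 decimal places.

1 5.059 35.613 61.169
2 3.557 15.513 104.171
3 2.347 6.758 132.552
4 1.549 2.944 151.284
final: 151.284 5.016

Arc 1: start y=8.180, vy=23.200 → t=5.059, apex=35.613, x_land=61.169, impact vy=-26.434
  bounce: vy ← 0.66·26.434 = 17.446
Arc 2: start y=0.000, vy=17.446 → t=3.557, apex=15.513, x_land=104.171, impact vy=-17.446
  bounce: vy ← 0.66·17.446 = 11.514
Arc 3: start y=0.000, vy=11.514 → t=2.347, apex=6.758, x_land=132.552, impact vy=-11.514
  bounce: vy ← 0.66·11.514 = 7.600
Arc 4: start y=0.000, vy=7.600 → t=1.549, apex=2.944, x_land=151.284, impact vy=-7.600
  bounce: vy ← 0.66·7.600 = 5.016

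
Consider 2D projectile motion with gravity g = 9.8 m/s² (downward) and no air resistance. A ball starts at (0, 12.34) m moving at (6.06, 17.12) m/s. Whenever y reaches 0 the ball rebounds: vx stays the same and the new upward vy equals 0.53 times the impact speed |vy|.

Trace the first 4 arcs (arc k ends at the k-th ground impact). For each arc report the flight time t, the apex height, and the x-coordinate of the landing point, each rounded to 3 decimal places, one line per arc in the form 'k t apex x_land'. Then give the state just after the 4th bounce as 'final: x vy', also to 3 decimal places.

1 4.107 27.294 24.889
2 2.502 7.667 40.049
3 1.326 2.154 48.084
4 0.703 0.605 52.343
final: 52.343 1.825

Arc 1: start y=12.340, vy=17.120 → t=4.107, apex=27.294, x_land=24.889, impact vy=-23.129
  bounce: vy ← 0.53·23.129 = 12.258
Arc 2: start y=0.000, vy=12.258 → t=2.502, apex=7.667, x_land=40.049, impact vy=-12.258
  bounce: vy ← 0.53·12.258 = 6.497
Arc 3: start y=0.000, vy=6.497 → t=1.326, apex=2.154, x_land=48.084, impact vy=-6.497
  bounce: vy ← 0.53·6.497 = 3.443
Arc 4: start y=0.000, vy=3.443 → t=0.703, apex=0.605, x_land=52.343, impact vy=-3.443
  bounce: vy ← 0.53·3.443 = 1.825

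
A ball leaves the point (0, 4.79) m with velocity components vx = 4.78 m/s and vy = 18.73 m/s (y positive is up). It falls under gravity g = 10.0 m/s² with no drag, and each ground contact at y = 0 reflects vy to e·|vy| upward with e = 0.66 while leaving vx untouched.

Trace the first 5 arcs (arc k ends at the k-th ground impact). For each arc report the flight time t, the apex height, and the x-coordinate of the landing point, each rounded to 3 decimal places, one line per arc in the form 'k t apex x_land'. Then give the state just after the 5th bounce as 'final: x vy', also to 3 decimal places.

1 3.986 22.331 19.055
2 2.790 9.727 32.389
3 1.841 4.237 41.189
4 1.215 1.846 46.998
5 0.802 0.804 50.831
final: 50.831 2.647

Arc 1: start y=4.790, vy=18.730 → t=3.986, apex=22.331, x_land=19.055, impact vy=-21.133
  bounce: vy ← 0.66·21.133 = 13.948
Arc 2: start y=0.000, vy=13.948 → t=2.790, apex=9.727, x_land=32.389, impact vy=-13.948
  bounce: vy ← 0.66·13.948 = 9.206
Arc 3: start y=0.000, vy=9.206 → t=1.841, apex=4.237, x_land=41.189, impact vy=-9.206
  bounce: vy ← 0.66·9.206 = 6.076
Arc 4: start y=0.000, vy=6.076 → t=1.215, apex=1.846, x_land=46.998, impact vy=-6.076
  bounce: vy ← 0.66·6.076 = 4.010
Arc 5: start y=0.000, vy=4.010 → t=0.802, apex=0.804, x_land=50.831, impact vy=-4.010
  bounce: vy ← 0.66·4.010 = 2.647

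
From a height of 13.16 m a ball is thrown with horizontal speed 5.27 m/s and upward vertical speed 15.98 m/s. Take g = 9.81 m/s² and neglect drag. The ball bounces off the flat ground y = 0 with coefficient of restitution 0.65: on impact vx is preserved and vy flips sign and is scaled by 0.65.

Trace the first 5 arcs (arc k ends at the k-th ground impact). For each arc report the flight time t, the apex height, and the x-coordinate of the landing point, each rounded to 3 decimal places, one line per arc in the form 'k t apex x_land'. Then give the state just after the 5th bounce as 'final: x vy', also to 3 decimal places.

Arc 1: start y=13.160, vy=15.980 → t=3.939, apex=26.175, x_land=20.759, impact vy=-22.662
  bounce: vy ← 0.65·22.662 = 14.730
Arc 2: start y=0.000, vy=14.730 → t=3.003, apex=11.059, x_land=36.585, impact vy=-14.730
  bounce: vy ← 0.65·14.730 = 9.575
Arc 3: start y=0.000, vy=9.575 → t=1.952, apex=4.672, x_land=46.872, impact vy=-9.575
  bounce: vy ← 0.65·9.575 = 6.224
Arc 4: start y=0.000, vy=6.224 → t=1.269, apex=1.974, x_land=53.559, impact vy=-6.224
  bounce: vy ← 0.65·6.224 = 4.045
Arc 5: start y=0.000, vy=4.045 → t=0.825, apex=0.834, x_land=57.905, impact vy=-4.045
  bounce: vy ← 0.65·4.045 = 2.629

1 3.939 26.175 20.759
2 3.003 11.059 36.585
3 1.952 4.672 46.872
4 1.269 1.974 53.559
5 0.825 0.834 57.905
final: 57.905 2.629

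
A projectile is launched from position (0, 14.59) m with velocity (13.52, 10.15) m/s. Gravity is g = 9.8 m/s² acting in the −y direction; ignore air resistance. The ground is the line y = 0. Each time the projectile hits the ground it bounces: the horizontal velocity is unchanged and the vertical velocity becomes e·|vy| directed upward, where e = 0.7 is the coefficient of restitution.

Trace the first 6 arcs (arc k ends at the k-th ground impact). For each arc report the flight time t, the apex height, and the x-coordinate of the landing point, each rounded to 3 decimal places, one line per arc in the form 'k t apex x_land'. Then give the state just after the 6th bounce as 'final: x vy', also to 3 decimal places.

Arc 1: start y=14.590, vy=10.150 → t=3.048, apex=19.846, x_land=41.212, impact vy=-19.723
  bounce: vy ← 0.7·19.723 = 13.806
Arc 2: start y=0.000, vy=13.806 → t=2.818, apex=9.725, x_land=79.305, impact vy=-13.806
  bounce: vy ← 0.7·13.806 = 9.664
Arc 3: start y=0.000, vy=9.664 → t=1.972, apex=4.765, x_land=105.970, impact vy=-9.664
  bounce: vy ← 0.7·9.664 = 6.765
Arc 4: start y=0.000, vy=6.765 → t=1.381, apex=2.335, x_land=124.636, impact vy=-6.765
  bounce: vy ← 0.7·6.765 = 4.735
Arc 5: start y=0.000, vy=4.735 → t=0.966, apex=1.144, x_land=137.702, impact vy=-4.735
  bounce: vy ← 0.7·4.735 = 3.315
Arc 6: start y=0.000, vy=3.315 → t=0.676, apex=0.561, x_land=146.848, impact vy=-3.315
  bounce: vy ← 0.7·3.315 = 2.320

1 3.048 19.846 41.212
2 2.818 9.725 79.305
3 1.972 4.765 105.970
4 1.381 2.335 124.636
5 0.966 1.144 137.702
6 0.676 0.561 146.848
final: 146.848 2.320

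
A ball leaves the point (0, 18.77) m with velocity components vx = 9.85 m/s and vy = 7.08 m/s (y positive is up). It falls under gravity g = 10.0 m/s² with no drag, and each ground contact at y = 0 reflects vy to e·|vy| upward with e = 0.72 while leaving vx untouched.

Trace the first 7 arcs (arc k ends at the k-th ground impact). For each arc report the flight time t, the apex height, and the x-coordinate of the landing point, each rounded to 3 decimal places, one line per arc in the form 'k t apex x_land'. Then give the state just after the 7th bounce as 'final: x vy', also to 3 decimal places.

Arc 1: start y=18.770, vy=7.080 → t=2.771, apex=21.276, x_land=27.293, impact vy=-20.628
  bounce: vy ← 0.72·20.628 = 14.852
Arc 2: start y=0.000, vy=14.852 → t=2.970, apex=11.030, x_land=56.552, impact vy=-14.852
  bounce: vy ← 0.72·14.852 = 10.694
Arc 3: start y=0.000, vy=10.694 → t=2.139, apex=5.718, x_land=77.618, impact vy=-10.694
  bounce: vy ← 0.72·10.694 = 7.699
Arc 4: start y=0.000, vy=7.699 → t=1.540, apex=2.964, x_land=92.786, impact vy=-7.699
  bounce: vy ← 0.72·7.699 = 5.544
Arc 5: start y=0.000, vy=5.544 → t=1.109, apex=1.537, x_land=103.707, impact vy=-5.544
  bounce: vy ← 0.72·5.544 = 3.991
Arc 6: start y=0.000, vy=3.991 → t=0.798, apex=0.797, x_land=111.570, impact vy=-3.991
  bounce: vy ← 0.72·3.991 = 2.874
Arc 7: start y=0.000, vy=2.874 → t=0.575, apex=0.413, x_land=117.232, impact vy=-2.874
  bounce: vy ← 0.72·2.874 = 2.069

1 2.771 21.276 27.293
2 2.970 11.030 56.552
3 2.139 5.718 77.618
4 1.540 2.964 92.786
5 1.109 1.537 103.707
6 0.798 0.797 111.570
7 0.575 0.413 117.232
final: 117.232 2.069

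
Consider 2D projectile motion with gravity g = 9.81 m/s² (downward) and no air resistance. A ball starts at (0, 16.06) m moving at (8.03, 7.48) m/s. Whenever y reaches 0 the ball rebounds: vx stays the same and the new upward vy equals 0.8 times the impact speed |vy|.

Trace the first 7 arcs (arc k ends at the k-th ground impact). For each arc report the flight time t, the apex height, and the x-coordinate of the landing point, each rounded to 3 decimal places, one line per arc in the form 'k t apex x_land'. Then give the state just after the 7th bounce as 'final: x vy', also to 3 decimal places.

Arc 1: start y=16.060, vy=7.480 → t=2.726, apex=18.912, x_land=21.890, impact vy=-19.263
  bounce: vy ← 0.8·19.263 = 15.410
Arc 2: start y=0.000, vy=15.410 → t=3.142, apex=12.103, x_land=47.118, impact vy=-15.410
  bounce: vy ← 0.8·15.410 = 12.328
Arc 3: start y=0.000, vy=12.328 → t=2.513, apex=7.746, x_land=67.300, impact vy=-12.328
  bounce: vy ← 0.8·12.328 = 9.862
Arc 4: start y=0.000, vy=9.862 → t=2.011, apex=4.958, x_land=83.446, impact vy=-9.862
  bounce: vy ← 0.8·9.862 = 7.890
Arc 5: start y=0.000, vy=7.890 → t=1.609, apex=3.173, x_land=96.363, impact vy=-7.890
  bounce: vy ← 0.8·7.890 = 6.312
Arc 6: start y=0.000, vy=6.312 → t=1.287, apex=2.031, x_land=106.696, impact vy=-6.312
  bounce: vy ← 0.8·6.312 = 5.050
Arc 7: start y=0.000, vy=5.050 → t=1.029, apex=1.300, x_land=114.963, impact vy=-5.050
  bounce: vy ← 0.8·5.050 = 4.040

1 2.726 18.912 21.890
2 3.142 12.103 47.118
3 2.513 7.746 67.300
4 2.011 4.958 83.446
5 1.609 3.173 96.363
6 1.287 2.031 106.696
7 1.029 1.300 114.963
final: 114.963 4.040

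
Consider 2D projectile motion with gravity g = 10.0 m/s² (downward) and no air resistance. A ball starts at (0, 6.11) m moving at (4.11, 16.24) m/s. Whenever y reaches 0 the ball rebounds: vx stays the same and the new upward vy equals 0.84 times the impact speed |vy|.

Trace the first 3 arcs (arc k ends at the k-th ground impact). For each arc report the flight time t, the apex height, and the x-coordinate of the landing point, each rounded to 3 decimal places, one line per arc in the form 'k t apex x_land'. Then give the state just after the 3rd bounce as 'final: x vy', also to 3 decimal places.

1 3.589 19.297 14.749
2 3.300 13.616 28.314
3 2.772 9.607 39.708
final: 39.708 11.644

Arc 1: start y=6.110, vy=16.240 → t=3.589, apex=19.297, x_land=14.749, impact vy=-19.645
  bounce: vy ← 0.84·19.645 = 16.502
Arc 2: start y=0.000, vy=16.502 → t=3.300, apex=13.616, x_land=28.314, impact vy=-16.502
  bounce: vy ← 0.84·16.502 = 13.862
Arc 3: start y=0.000, vy=13.862 → t=2.772, apex=9.607, x_land=39.708, impact vy=-13.862
  bounce: vy ← 0.84·13.862 = 11.644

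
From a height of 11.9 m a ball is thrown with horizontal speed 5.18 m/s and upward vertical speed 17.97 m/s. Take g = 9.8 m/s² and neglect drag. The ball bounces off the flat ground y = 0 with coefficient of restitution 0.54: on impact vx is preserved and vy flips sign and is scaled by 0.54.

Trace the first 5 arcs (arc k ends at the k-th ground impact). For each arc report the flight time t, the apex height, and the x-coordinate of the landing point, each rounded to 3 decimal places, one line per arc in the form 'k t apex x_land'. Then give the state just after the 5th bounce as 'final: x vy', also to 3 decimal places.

1 4.240 28.376 21.964
2 2.599 8.274 35.426
3 1.403 2.413 42.696
4 0.758 0.704 46.622
5 0.409 0.205 48.742
final: 48.742 1.083

Arc 1: start y=11.900, vy=17.970 → t=4.240, apex=28.376, x_land=21.964, impact vy=-23.583
  bounce: vy ← 0.54·23.583 = 12.735
Arc 2: start y=0.000, vy=12.735 → t=2.599, apex=8.274, x_land=35.426, impact vy=-12.735
  bounce: vy ← 0.54·12.735 = 6.877
Arc 3: start y=0.000, vy=6.877 → t=1.403, apex=2.413, x_land=42.696, impact vy=-6.877
  bounce: vy ← 0.54·6.877 = 3.713
Arc 4: start y=0.000, vy=3.713 → t=0.758, apex=0.704, x_land=46.622, impact vy=-3.713
  bounce: vy ← 0.54·3.713 = 2.005
Arc 5: start y=0.000, vy=2.005 → t=0.409, apex=0.205, x_land=48.742, impact vy=-2.005
  bounce: vy ← 0.54·2.005 = 1.083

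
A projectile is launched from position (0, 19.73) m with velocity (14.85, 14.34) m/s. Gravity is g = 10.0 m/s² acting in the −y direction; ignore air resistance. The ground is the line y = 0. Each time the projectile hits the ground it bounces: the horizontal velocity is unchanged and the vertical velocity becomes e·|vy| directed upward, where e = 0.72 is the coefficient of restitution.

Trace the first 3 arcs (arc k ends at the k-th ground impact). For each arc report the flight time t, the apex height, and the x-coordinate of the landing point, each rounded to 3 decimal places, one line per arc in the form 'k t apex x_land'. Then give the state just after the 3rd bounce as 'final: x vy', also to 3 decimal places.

1 3.884 30.012 57.677
2 3.528 15.558 110.067
3 2.540 8.065 147.788
final: 147.788 9.144

Arc 1: start y=19.730, vy=14.340 → t=3.884, apex=30.012, x_land=57.677, impact vy=-24.500
  bounce: vy ← 0.72·24.500 = 17.640
Arc 2: start y=0.000, vy=17.640 → t=3.528, apex=15.558, x_land=110.067, impact vy=-17.640
  bounce: vy ← 0.72·17.640 = 12.701
Arc 3: start y=0.000, vy=12.701 → t=2.540, apex=8.065, x_land=147.788, impact vy=-12.701
  bounce: vy ← 0.72·12.701 = 9.144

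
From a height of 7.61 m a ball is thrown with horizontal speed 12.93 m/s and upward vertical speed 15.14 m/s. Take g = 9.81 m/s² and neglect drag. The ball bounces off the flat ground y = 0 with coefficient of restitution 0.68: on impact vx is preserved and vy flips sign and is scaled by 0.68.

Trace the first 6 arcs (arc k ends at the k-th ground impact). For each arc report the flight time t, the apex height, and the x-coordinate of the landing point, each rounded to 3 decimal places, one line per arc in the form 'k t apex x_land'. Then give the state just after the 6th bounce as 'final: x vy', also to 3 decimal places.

Arc 1: start y=7.610, vy=15.140 → t=3.527, apex=19.293, x_land=45.599, impact vy=-19.456
  bounce: vy ← 0.68·19.456 = 13.230
Arc 2: start y=0.000, vy=13.230 → t=2.697, apex=8.921, x_land=80.474, impact vy=-13.230
  bounce: vy ← 0.68·13.230 = 8.996
Arc 3: start y=0.000, vy=8.996 → t=1.834, apex=4.125, x_land=104.189, impact vy=-8.996
  bounce: vy ← 0.68·8.996 = 6.118
Arc 4: start y=0.000, vy=6.118 → t=1.247, apex=1.907, x_land=120.315, impact vy=-6.118
  bounce: vy ← 0.68·6.118 = 4.160
Arc 5: start y=0.000, vy=4.160 → t=0.848, apex=0.882, x_land=131.281, impact vy=-4.160
  bounce: vy ← 0.68·4.160 = 2.829
Arc 6: start y=0.000, vy=2.829 → t=0.577, apex=0.408, x_land=138.738, impact vy=-2.829
  bounce: vy ← 0.68·2.829 = 1.924

1 3.527 19.293 45.599
2 2.697 8.921 80.474
3 1.834 4.125 104.189
4 1.247 1.907 120.315
5 0.848 0.882 131.281
6 0.577 0.408 138.738
final: 138.738 1.924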